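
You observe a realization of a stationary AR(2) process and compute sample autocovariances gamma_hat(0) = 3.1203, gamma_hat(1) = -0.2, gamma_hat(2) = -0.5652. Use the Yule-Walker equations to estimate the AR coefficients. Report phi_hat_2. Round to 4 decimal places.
\hat\phi_{2} = -0.1860

The Yule-Walker equations for an AR(p) process read, in matrix form,
  Gamma_p phi = r_p,   with   (Gamma_p)_{ij} = gamma(|i - j|),
                       (r_p)_i = gamma(i),   i,j = 1..p.
Substitute the sample gammas (Toeplitz matrix and right-hand side of size 2):
  Gamma_p = [[3.1203, -0.2], [-0.2, 3.1203]]
  r_p     = [-0.2, -0.5652]
Written out:
  3.1203 phi_1 - 0.2 phi_2 = -0.2
  -0.2 phi_1 + 3.1203 phi_2 = -0.5652
Solve by Cramer's rule:
  det = gamma(0)^2 - gamma(1)^2 = (3.1203)^2 - (-0.2)^2 = 9.73627209 - 0.04 = 9.69627209
  phi_hat_1 = [gamma(1) gamma(0) - gamma(1) gamma(2)] / det = [(-0.2)(3.1203) - (-0.2)(-0.5652)] / 9.69627209 = -0.7371 / 9.69627209 = -0.076
  phi_hat_2 = [gamma(0) gamma(2) - gamma(1)^2] / det = [(3.1203)(-0.5652) - (-0.2)^2] / 9.69627209 = -1.80359356 / 9.69627209 = -0.186
So phi_hat = [-0.0760, -0.1860].
Therefore phi_hat_2 = -0.1860.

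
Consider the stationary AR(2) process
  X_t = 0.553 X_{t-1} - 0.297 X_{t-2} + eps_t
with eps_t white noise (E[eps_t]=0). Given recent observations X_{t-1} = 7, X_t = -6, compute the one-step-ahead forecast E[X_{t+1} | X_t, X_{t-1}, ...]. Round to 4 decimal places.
E[X_{t+1} \mid \mathcal F_t] = -5.3970

For an AR(p) model X_t = c + sum_i phi_i X_{t-i} + eps_t, the
one-step-ahead conditional mean is
  E[X_{t+1} | X_t, ...] = c + sum_i phi_i X_{t+1-i}.
Substitute known values:
  E[X_{t+1} | ...] = (0.553) * (-6) + (-0.297) * (7)
                   = -5.3970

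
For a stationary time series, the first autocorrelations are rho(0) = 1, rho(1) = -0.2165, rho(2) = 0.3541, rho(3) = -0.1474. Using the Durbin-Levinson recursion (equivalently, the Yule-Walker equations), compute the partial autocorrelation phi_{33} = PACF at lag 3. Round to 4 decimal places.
\phi_{33} = -0.0300

The PACF at lag k is phi_{kk}, the last component of the solution
to the Yule-Walker system G_k phi = r_k where
  (G_k)_{ij} = rho(|i - j|), (r_k)_i = rho(i), i,j = 1..k.
Equivalently, Durbin-Levinson gives phi_{kk} iteratively:
  phi_{11} = rho(1)
  phi_{kk} = [rho(k) - sum_{j=1..k-1} phi_{k-1,j} rho(k-j)]
            / [1 - sum_{j=1..k-1} phi_{k-1,j} rho(j)],
  phi_{k,j} = phi_{k-1,j} - phi_{kk} phi_{k-1,k-j},  j = 1..k-1.
Step k = 1:
  phi_11 = rho(1) = -0.2165.
Step k = 2:
  phi_22 = [rho(2) - phi_11 rho(1)] / [1 - phi_11 rho(1)] = [0.3541 - (-0.2165)(-0.2165)] / [1 - (-0.2165)(-0.2165)]
         = 0.30722775 / 0.95312775 = 0.322336.
  Update: phi_21 = phi_11 - phi_22 phi_11 = -0.2165 - (0.322336)(-0.2165) = -0.146714.
Step k = 3:
  phi_33 = [rho(3) - phi_21 rho(2) - phi_22 rho(1)] / [1 - phi_21 rho(1) - phi_22 rho(2)]
    numerator   = -0.1474 - (-0.146714)(0.3541) - (0.322336)(-0.2165) = -0.02566268
    denominator = 1 - (-0.146714)(-0.2165) - (0.322336)(0.3541) = 0.85409707
  phi_33 = -0.02566268 / 0.85409707 = -0.03.
Therefore phi_{33} = -0.0300.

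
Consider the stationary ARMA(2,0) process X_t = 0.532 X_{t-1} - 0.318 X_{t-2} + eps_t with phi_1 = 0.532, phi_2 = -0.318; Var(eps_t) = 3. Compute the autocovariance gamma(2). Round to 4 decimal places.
\gamma(2) = -0.4117

Multiply the model equation by X_{t-k} and take expectations. With theta_0 = psi_0 = 1 and psi_j the MA(infinity) weights, this gives
  gamma(k) - sum_i phi_i gamma(k-i) = c_k,
  c_k = sigma^2 * sum_{j=k..q} theta_j psi_{j-k}   (c_k = 0 for k > q),
using gamma(-m) = gamma(m).
Pure AR (q = 0): c_0 = sigma^2 = 3, c_k = 0 for k >= 1.
Equations for k = 0, 1, 2 (AR order 2, c_2 = 0):
  (E0) gamma(0) = phi_1 gamma(1) + phi_2 gamma(2) + c_0
  (E1) gamma(1) = phi_1 gamma(0) + phi_2 gamma(1) + c_1
  (E2) gamma(2) = phi_1 gamma(1) + phi_2 gamma(0)
From (E1): gamma(1) = A gamma(0) + B with
  A = phi_1 / (1 - phi_2) = 0.532 / 1.318 = 0.403642,   B = c_1 / (1 - phi_2) = 0 / 1.318 = 0.
Insert (E2) into (E0): gamma(0) (1 - phi_2^2) = phi_1 (1 + phi_2) gamma(1) + c_0.
  phi_1 (1 + phi_2) = (0.532)(0.682) = 0.362824,   1 - phi_2^2 = 0.898876.
Replace gamma(1) by A gamma(0) + B and collect gamma(0):
  gamma(0) [0.898876 - (0.362824)(0.403642)] = c_0 = 3
  gamma(0) * 0.752425 = 3
  gamma(0) = 3 / 0.752425 = 3.987108.
  gamma(1) = A gamma(0) = (0.403642)(3.987108) = 1.609364.
  gamma(2) = phi_1 gamma(1) + phi_2 gamma(0) = (0.532)(1.609364) + (-0.318)(3.987108) = -0.411719.
Therefore gamma(2) = -0.4117 (to 4 decimal places).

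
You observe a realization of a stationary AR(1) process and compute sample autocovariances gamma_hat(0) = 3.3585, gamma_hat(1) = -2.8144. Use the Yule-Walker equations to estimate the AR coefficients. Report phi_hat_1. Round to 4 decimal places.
\hat\phi_{1} = -0.8380

The Yule-Walker equations for an AR(p) process read, in matrix form,
  Gamma_p phi = r_p,   with   (Gamma_p)_{ij} = gamma(|i - j|),
                       (r_p)_i = gamma(i),   i,j = 1..p.
Substitute the sample gammas (Toeplitz matrix and right-hand side of size 1):
  Gamma_p = [[3.3585]]
  r_p     = [-2.8144]
With p = 1 this is the single equation gamma(0) phi_1 = gamma(1):
  phi_hat_1 = gamma(1) / gamma(0) = -2.8144 / 3.3585 = -0.8380.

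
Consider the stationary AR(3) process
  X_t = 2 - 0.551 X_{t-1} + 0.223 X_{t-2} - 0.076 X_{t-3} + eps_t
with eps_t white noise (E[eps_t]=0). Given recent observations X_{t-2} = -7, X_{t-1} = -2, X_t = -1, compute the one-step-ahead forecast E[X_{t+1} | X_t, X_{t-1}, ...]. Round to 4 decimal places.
E[X_{t+1} \mid \mathcal F_t] = 2.6370

For an AR(p) model X_t = c + sum_i phi_i X_{t-i} + eps_t, the
one-step-ahead conditional mean is
  E[X_{t+1} | X_t, ...] = c + sum_i phi_i X_{t+1-i}.
Substitute known values:
  E[X_{t+1} | ...] = 2 + (-0.551) * (-1) + (0.223) * (-2) + (-0.076) * (-7)
                   = 2.6370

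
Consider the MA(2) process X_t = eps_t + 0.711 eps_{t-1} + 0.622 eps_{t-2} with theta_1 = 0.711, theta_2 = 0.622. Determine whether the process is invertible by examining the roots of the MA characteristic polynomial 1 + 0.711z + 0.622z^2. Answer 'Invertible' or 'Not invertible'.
\text{Invertible}

The MA(q) characteristic polynomial is P(z) = 1 + 0.711z + 0.622z^2.
Invertibility requires all roots to lie outside the unit circle, i.e. |z| > 1 for every root.
Set 1 + (0.711) z + (0.622) z^2 = 0, i.e. a z^2 + b z + c = 0 with a = 0.622, b = 0.711, c = 1.
Discriminant D = b^2 - 4ac = (0.711)^2 - 4*(0.622)*1 = 0.505521 - (2.488) = -1.982479.
D < 0, so the roots are the complex-conjugate pair z = (-b +/- i sqrt(-D)) / (2a) = -0.5715 +/- 1.1318i.
For a conjugate pair |z|^2 = z * conj(z) = (product of roots) = c/a = 1/(0.622) = 1.607717, so |z| = sqrt(1.607717) = 1.268 for both roots.
Moduli of all roots: 1.2680, 1.2680.
All moduli strictly greater than 1? Yes.
Verdict: Invertible.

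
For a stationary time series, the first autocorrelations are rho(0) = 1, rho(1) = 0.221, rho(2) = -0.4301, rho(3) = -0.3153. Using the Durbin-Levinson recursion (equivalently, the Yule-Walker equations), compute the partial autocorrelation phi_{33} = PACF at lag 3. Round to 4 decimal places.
\phi_{33} = -0.0861

The PACF at lag k is phi_{kk}, the last component of the solution
to the Yule-Walker system G_k phi = r_k where
  (G_k)_{ij} = rho(|i - j|), (r_k)_i = rho(i), i,j = 1..k.
Equivalently, Durbin-Levinson gives phi_{kk} iteratively:
  phi_{11} = rho(1)
  phi_{kk} = [rho(k) - sum_{j=1..k-1} phi_{k-1,j} rho(k-j)]
            / [1 - sum_{j=1..k-1} phi_{k-1,j} rho(j)],
  phi_{k,j} = phi_{k-1,j} - phi_{kk} phi_{k-1,k-j},  j = 1..k-1.
Step k = 1:
  phi_11 = rho(1) = 0.221.
Step k = 2:
  phi_22 = [rho(2) - phi_11 rho(1)] / [1 - phi_11 rho(1)] = [-0.4301 - (0.221)(0.221)] / [1 - (0.221)(0.221)]
         = -0.478941 / 0.951159 = -0.503534.
  Update: phi_21 = phi_11 - phi_22 phi_11 = 0.221 - (-0.503534)(0.221) = 0.332281.
Step k = 3:
  phi_33 = [rho(3) - phi_21 rho(2) - phi_22 rho(1)] / [1 - phi_21 rho(1) - phi_22 rho(2)]
    numerator   = -0.3153 - (0.332281)(-0.4301) - (-0.503534)(0.221) = -0.06110489
    denominator = 1 - (0.332281)(0.221) - (-0.503534)(-0.4301) = 0.70999587
  phi_33 = -0.06110489 / 0.70999587 = -0.0861.
Therefore phi_{33} = -0.0861.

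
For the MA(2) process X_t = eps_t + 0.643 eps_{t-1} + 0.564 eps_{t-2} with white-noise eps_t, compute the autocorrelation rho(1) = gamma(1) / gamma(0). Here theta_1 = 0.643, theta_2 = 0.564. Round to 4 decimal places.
\rho(1) = 0.5808

For an MA(q) process with theta_0 = 1, the autocovariance is
  gamma(k) = sigma^2 * sum_{i=0..q-k} theta_i * theta_{i+k},
and rho(k) = gamma(k) / gamma(0). Sigma^2 cancels.
  numerator   = (1)*(0.643) + (0.643)*(0.564) = 1.005652.
  denominator = (1)^2 + (0.643)^2 + (0.564)^2 = 1.731545.
  rho(1) = 1.005652 / 1.731545 = 0.5808.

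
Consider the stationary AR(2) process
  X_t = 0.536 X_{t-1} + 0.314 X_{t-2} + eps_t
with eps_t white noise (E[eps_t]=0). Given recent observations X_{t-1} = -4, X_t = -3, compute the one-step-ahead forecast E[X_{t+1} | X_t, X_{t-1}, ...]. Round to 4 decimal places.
E[X_{t+1} \mid \mathcal F_t] = -2.8640

For an AR(p) model X_t = c + sum_i phi_i X_{t-i} + eps_t, the
one-step-ahead conditional mean is
  E[X_{t+1} | X_t, ...] = c + sum_i phi_i X_{t+1-i}.
Substitute known values:
  E[X_{t+1} | ...] = (0.536) * (-3) + (0.314) * (-4)
                   = -2.8640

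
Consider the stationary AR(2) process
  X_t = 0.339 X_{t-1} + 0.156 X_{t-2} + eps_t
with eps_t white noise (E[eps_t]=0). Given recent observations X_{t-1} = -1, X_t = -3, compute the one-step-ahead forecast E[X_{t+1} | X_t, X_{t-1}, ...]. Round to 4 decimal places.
E[X_{t+1} \mid \mathcal F_t] = -1.1730

For an AR(p) model X_t = c + sum_i phi_i X_{t-i} + eps_t, the
one-step-ahead conditional mean is
  E[X_{t+1} | X_t, ...] = c + sum_i phi_i X_{t+1-i}.
Substitute known values:
  E[X_{t+1} | ...] = (0.339) * (-3) + (0.156) * (-1)
                   = -1.1730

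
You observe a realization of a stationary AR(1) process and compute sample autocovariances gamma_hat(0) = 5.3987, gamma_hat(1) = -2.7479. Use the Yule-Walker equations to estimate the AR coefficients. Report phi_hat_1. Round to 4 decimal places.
\hat\phi_{1} = -0.5090

The Yule-Walker equations for an AR(p) process read, in matrix form,
  Gamma_p phi = r_p,   with   (Gamma_p)_{ij} = gamma(|i - j|),
                       (r_p)_i = gamma(i),   i,j = 1..p.
Substitute the sample gammas (Toeplitz matrix and right-hand side of size 1):
  Gamma_p = [[5.3987]]
  r_p     = [-2.7479]
With p = 1 this is the single equation gamma(0) phi_1 = gamma(1):
  phi_hat_1 = gamma(1) / gamma(0) = -2.7479 / 5.3987 = -0.5090.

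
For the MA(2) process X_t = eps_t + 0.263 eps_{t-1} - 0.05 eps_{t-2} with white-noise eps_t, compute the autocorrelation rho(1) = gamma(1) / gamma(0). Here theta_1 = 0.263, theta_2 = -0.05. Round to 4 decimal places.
\rho(1) = 0.2331

For an MA(q) process with theta_0 = 1, the autocovariance is
  gamma(k) = sigma^2 * sum_{i=0..q-k} theta_i * theta_{i+k},
and rho(k) = gamma(k) / gamma(0). Sigma^2 cancels.
  numerator   = (1)*(0.263) + (0.263)*(-0.05) = 0.24985.
  denominator = (1)^2 + (0.263)^2 + (-0.05)^2 = 1.071669.
  rho(1) = 0.24985 / 1.071669 = 0.2331.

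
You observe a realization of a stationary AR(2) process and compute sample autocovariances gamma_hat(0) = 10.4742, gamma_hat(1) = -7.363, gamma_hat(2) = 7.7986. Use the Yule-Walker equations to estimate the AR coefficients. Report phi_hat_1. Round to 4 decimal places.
\hat\phi_{1} = -0.3550

The Yule-Walker equations for an AR(p) process read, in matrix form,
  Gamma_p phi = r_p,   with   (Gamma_p)_{ij} = gamma(|i - j|),
                       (r_p)_i = gamma(i),   i,j = 1..p.
Substitute the sample gammas (Toeplitz matrix and right-hand side of size 2):
  Gamma_p = [[10.4742, -7.363], [-7.363, 10.4742]]
  r_p     = [-7.363, 7.7986]
Written out:
  10.4742 phi_1 - 7.363 phi_2 = -7.363
  -7.363 phi_1 + 10.4742 phi_2 = 7.7986
Solve by Cramer's rule:
  det = gamma(0)^2 - gamma(1)^2 = (10.4742)^2 - (-7.363)^2 = 109.70886564 - 54.213769 = 55.49509664
  phi_hat_1 = [gamma(1) gamma(0) - gamma(1) gamma(2)] / det = [(-7.363)(10.4742) - (-7.363)(7.7986)] / 55.49509664 = -19.7004428 / 55.49509664 = -0.355
  phi_hat_2 = [gamma(0) gamma(2) - gamma(1)^2] / det = [(10.4742)(7.7986) - (-7.363)^2] / 55.49509664 = 27.47032712 / 55.49509664 = 0.495
So phi_hat = [-0.3550, 0.4950].
Therefore phi_hat_1 = -0.3550.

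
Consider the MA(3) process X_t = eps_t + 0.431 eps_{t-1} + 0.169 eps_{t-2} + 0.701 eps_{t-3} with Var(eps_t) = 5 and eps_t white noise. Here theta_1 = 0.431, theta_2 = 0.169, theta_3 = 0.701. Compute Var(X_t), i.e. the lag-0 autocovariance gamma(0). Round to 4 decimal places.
\gamma(0) = 8.5286

For an MA(q) process X_t = eps_t + sum_i theta_i eps_{t-i} with
Var(eps_t) = sigma^2, the variance is
  gamma(0) = sigma^2 * (1 + sum_i theta_i^2).
  sum_i theta_i^2 = (0.431)^2 + (0.169)^2 + (0.701)^2 = 0.185761 + 0.028561 + 0.491401 = 0.705723.
  gamma(0) = 5 * (1 + 0.705723) = 5 * 1.705723 = 8.528615, which rounds to 8.5286.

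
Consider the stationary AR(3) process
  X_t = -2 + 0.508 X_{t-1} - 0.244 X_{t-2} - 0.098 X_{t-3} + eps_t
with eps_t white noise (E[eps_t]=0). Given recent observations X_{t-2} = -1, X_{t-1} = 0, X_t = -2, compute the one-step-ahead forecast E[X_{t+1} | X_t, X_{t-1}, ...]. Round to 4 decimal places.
E[X_{t+1} \mid \mathcal F_t] = -2.9180

For an AR(p) model X_t = c + sum_i phi_i X_{t-i} + eps_t, the
one-step-ahead conditional mean is
  E[X_{t+1} | X_t, ...] = c + sum_i phi_i X_{t+1-i}.
Substitute known values:
  E[X_{t+1} | ...] = -2 + (0.508) * (-2) + (-0.244) * (0) + (-0.098) * (-1)
                   = -2.9180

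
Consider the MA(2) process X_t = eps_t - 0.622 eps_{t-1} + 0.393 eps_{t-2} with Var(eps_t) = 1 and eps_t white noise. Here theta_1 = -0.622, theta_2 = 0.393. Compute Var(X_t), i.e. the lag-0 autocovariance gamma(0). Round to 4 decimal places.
\gamma(0) = 1.5413

For an MA(q) process X_t = eps_t + sum_i theta_i eps_{t-i} with
Var(eps_t) = sigma^2, the variance is
  gamma(0) = sigma^2 * (1 + sum_i theta_i^2).
  sum_i theta_i^2 = (-0.622)^2 + (0.393)^2 = 0.386884 + 0.154449 = 0.541333.
  gamma(0) = 1 * (1 + 0.541333) = 1 * 1.541333 = 1.541333, which rounds to 1.5413.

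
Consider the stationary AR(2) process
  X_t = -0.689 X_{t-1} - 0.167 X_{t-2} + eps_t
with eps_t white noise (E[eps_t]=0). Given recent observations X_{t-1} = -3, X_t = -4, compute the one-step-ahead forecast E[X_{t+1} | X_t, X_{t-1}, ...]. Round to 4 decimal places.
E[X_{t+1} \mid \mathcal F_t] = 3.2570

For an AR(p) model X_t = c + sum_i phi_i X_{t-i} + eps_t, the
one-step-ahead conditional mean is
  E[X_{t+1} | X_t, ...] = c + sum_i phi_i X_{t+1-i}.
Substitute known values:
  E[X_{t+1} | ...] = (-0.689) * (-4) + (-0.167) * (-3)
                   = 3.2570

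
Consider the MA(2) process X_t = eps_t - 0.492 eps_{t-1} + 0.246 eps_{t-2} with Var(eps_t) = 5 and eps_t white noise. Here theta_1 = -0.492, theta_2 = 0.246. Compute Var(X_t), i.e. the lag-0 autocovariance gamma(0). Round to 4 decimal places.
\gamma(0) = 6.5129

For an MA(q) process X_t = eps_t + sum_i theta_i eps_{t-i} with
Var(eps_t) = sigma^2, the variance is
  gamma(0) = sigma^2 * (1 + sum_i theta_i^2).
  sum_i theta_i^2 = (-0.492)^2 + (0.246)^2 = 0.242064 + 0.060516 = 0.30258.
  gamma(0) = 5 * (1 + 0.30258) = 5 * 1.30258 = 6.5129.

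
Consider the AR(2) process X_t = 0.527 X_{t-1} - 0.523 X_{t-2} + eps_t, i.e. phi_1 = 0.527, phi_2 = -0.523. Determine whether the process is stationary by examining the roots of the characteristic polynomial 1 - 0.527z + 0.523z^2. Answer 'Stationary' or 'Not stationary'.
\text{Stationary}

The AR(p) characteristic polynomial is P(z) = 1 - 0.527z + 0.523z^2.
Stationarity requires all roots to lie outside the unit circle, i.e. |z| > 1 for every root.
Set 1 + (-0.527) z + (0.523) z^2 = 0, i.e. a z^2 + b z + c = 0 with a = 0.523, b = -0.527, c = 1.
Discriminant D = b^2 - 4ac = (-0.527)^2 - 4*(0.523)*1 = 0.277729 - (2.092) = -1.814271.
D < 0, so the roots are the complex-conjugate pair z = (-b +/- i sqrt(-D)) / (2a) = 0.5038 +/- 1.2877i.
For a conjugate pair |z|^2 = z * conj(z) = (product of roots) = c/a = 1/(0.523) = 1.912046, so |z| = sqrt(1.912046) = 1.3828 for both roots.
Moduli of all roots: 1.3828, 1.3828.
All moduli strictly greater than 1? Yes.
Verdict: Stationary.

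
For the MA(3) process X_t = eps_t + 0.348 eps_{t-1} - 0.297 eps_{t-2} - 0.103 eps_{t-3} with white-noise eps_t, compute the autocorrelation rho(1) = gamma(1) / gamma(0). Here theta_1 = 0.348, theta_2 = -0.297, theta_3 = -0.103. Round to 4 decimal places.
\rho(1) = 0.2256

For an MA(q) process with theta_0 = 1, the autocovariance is
  gamma(k) = sigma^2 * sum_{i=0..q-k} theta_i * theta_{i+k},
and rho(k) = gamma(k) / gamma(0). Sigma^2 cancels.
  numerator   = (1)*(0.348) + (0.348)*(-0.297) + (-0.297)*(-0.103) = 0.275235.
  denominator = (1)^2 + (0.348)^2 + (-0.297)^2 + (-0.103)^2 = 1.219922.
  rho(1) = 0.275235 / 1.219922 = 0.2256.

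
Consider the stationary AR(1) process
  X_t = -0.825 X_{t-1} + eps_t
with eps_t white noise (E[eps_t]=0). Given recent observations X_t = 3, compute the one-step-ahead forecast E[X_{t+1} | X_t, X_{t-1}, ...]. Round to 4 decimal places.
E[X_{t+1} \mid \mathcal F_t] = -2.4750

For an AR(p) model X_t = c + sum_i phi_i X_{t-i} + eps_t, the
one-step-ahead conditional mean is
  E[X_{t+1} | X_t, ...] = c + sum_i phi_i X_{t+1-i}.
Substitute known values:
  E[X_{t+1} | ...] = (-0.825) * (3)
                   = -2.4750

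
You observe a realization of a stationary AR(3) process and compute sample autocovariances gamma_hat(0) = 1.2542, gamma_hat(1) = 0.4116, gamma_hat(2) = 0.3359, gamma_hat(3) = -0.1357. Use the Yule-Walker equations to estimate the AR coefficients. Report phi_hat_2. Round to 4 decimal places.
\hat\phi_{2} = 0.2540

The Yule-Walker equations for an AR(p) process read, in matrix form,
  Gamma_p phi = r_p,   with   (Gamma_p)_{ij} = gamma(|i - j|),
                       (r_p)_i = gamma(i),   i,j = 1..p.
Substitute the sample gammas (Toeplitz matrix and right-hand side of size 3):
  Gamma_p = [[1.2542, 0.4116, 0.3359], [0.4116, 1.2542, 0.4116], [0.3359, 0.4116, 1.2542]]
  r_p     = [0.4116, 0.3359, -0.1357]
Written out (R1..R3):
  (R1) 1.2542 phi_1 + 0.4116 phi_2 + 0.3359 phi_3 = 0.4116
  (R2) 0.4116 phi_1 + 1.2542 phi_2 + 0.4116 phi_3 = 0.3359
  (R3) 0.3359 phi_1 + 0.4116 phi_2 + 1.2542 phi_3 = -0.1357
Gaussian elimination:
  R2 <- R2 - (0.4116/1.2542) R1 = R2 - (0.328177) R1:  1.119122 phi_2 + 0.301365 phi_3 = 0.200822
  R3 <- R3 - (0.3359/1.2542) R1 = R3 - (0.26782) R1:  0.301365 phi_2 + 1.164239 phi_3 = -0.245935
  R3 <- R3 - (0.301365/1.119122) R2 = R3 - (0.269287) R2:  1.083085 phi_3 = -0.300014
Back-substitution:
  phi_hat_3 = -0.300014 / 1.083085 = -0.276999
  phi_hat_2 = (0.200822 - (0.301365)(-0.276999)) / 1.119122 = 0.254038
  phi_hat_1 = (0.4116 - (0.4116)(0.254038) - (0.3359)(-0.276999)) / 1.2542 = 0.318994
So phi_hat = [0.3190, 0.2540, -0.2770].
Therefore phi_hat_2 = 0.2540.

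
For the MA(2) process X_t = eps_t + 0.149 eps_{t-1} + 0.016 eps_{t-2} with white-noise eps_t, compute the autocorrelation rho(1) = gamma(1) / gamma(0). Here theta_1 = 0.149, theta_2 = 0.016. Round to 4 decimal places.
\rho(1) = 0.1481

For an MA(q) process with theta_0 = 1, the autocovariance is
  gamma(k) = sigma^2 * sum_{i=0..q-k} theta_i * theta_{i+k},
and rho(k) = gamma(k) / gamma(0). Sigma^2 cancels.
  numerator   = (1)*(0.149) + (0.149)*(0.016) = 0.151384.
  denominator = (1)^2 + (0.149)^2 + (0.016)^2 = 1.022457.
  rho(1) = 0.151384 / 1.022457 = 0.1481.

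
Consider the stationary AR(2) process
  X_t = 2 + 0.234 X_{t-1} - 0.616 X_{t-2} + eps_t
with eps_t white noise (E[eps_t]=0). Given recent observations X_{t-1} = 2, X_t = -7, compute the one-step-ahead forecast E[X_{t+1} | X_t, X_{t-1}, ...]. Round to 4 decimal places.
E[X_{t+1} \mid \mathcal F_t] = -0.8700

For an AR(p) model X_t = c + sum_i phi_i X_{t-i} + eps_t, the
one-step-ahead conditional mean is
  E[X_{t+1} | X_t, ...] = c + sum_i phi_i X_{t+1-i}.
Substitute known values:
  E[X_{t+1} | ...] = 2 + (0.234) * (-7) + (-0.616) * (2)
                   = -0.8700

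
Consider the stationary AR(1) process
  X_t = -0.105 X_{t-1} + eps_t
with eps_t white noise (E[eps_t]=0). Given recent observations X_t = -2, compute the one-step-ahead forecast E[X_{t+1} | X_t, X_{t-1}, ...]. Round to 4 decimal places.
E[X_{t+1} \mid \mathcal F_t] = 0.2100

For an AR(p) model X_t = c + sum_i phi_i X_{t-i} + eps_t, the
one-step-ahead conditional mean is
  E[X_{t+1} | X_t, ...] = c + sum_i phi_i X_{t+1-i}.
Substitute known values:
  E[X_{t+1} | ...] = (-0.105) * (-2)
                   = 0.2100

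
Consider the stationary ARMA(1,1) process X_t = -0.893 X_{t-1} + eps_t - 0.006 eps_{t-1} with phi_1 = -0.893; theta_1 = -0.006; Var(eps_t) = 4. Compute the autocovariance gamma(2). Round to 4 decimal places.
\gamma(2) = 15.9389

Multiply the model equation by X_{t-k} and take expectations. With theta_0 = psi_0 = 1 and psi_j the MA(infinity) weights, this gives
  gamma(k) - sum_i phi_i gamma(k-i) = c_k,
  c_k = sigma^2 * sum_{j=k..q} theta_j psi_{j-k}   (c_k = 0 for k > q),
using gamma(-m) = gamma(m).
psi-weights needed (psi_j = theta_j + sum_i phi_i psi_{j-i}):
  psi_1 = theta_1 + phi_1 = -0.006 + (-0.893) = -0.899
Right-hand sides:
  c_0 = sigma^2 (1 + theta_1 psi_1) = 4 * (1 + (-0.006)(-0.899)) = 4 * 1.005394 = 4.021576
  c_1 = sigma^2 theta_1 = 4 * (-0.006) = -0.024
  c_2 = 0
Equations for k = 0 and k = 1 (AR order 1):
  gamma(0) = phi_1 gamma(1) + c_0
  gamma(1) = phi_1 gamma(0) + c_1
Substituting the second into the first: gamma(0) (1 - phi_1^2) = c_0 + phi_1 c_1, so
  gamma(0) = (c_0 + phi_1 c_1) / (1 - phi_1^2) = (4.021576 + (-0.893)(-0.024)) / (1 - (-0.893)^2) = 4.043008 / 0.202551 = 19.960445.
  gamma(1) = phi_1 gamma(0) + c_1 = (-0.893)(19.960445) + (-0.024) = -17.848677.
For k = 2 (> q): gamma(2) = phi_1 gamma(1) = (-0.893)(-17.848677) = 15.938869.
Therefore gamma(2) = 15.9389 (to 4 decimal places).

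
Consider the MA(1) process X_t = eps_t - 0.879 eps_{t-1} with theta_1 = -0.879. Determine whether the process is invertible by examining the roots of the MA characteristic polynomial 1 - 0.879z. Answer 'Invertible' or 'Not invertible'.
\text{Invertible}

The MA(q) characteristic polynomial is P(z) = 1 - 0.879z.
Invertibility requires all roots to lie outside the unit circle, i.e. |z| > 1 for every root.
This is linear in z: 1 + (-0.879) z = 0  =>  z = -1/(-0.879) = 1.137656,  |z| = 1.137656.
Moduli of all roots: 1.1377.
All moduli strictly greater than 1? Yes.
Verdict: Invertible.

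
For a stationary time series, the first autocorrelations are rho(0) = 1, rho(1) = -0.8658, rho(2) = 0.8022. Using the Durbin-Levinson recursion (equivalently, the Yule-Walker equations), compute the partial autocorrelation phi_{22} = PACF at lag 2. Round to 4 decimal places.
\phi_{22} = 0.2100

The PACF at lag k is phi_{kk}, the last component of the solution
to the Yule-Walker system G_k phi = r_k where
  (G_k)_{ij} = rho(|i - j|), (r_k)_i = rho(i), i,j = 1..k.
Equivalently, Durbin-Levinson gives phi_{kk} iteratively:
  phi_{11} = rho(1)
  phi_{kk} = [rho(k) - sum_{j=1..k-1} phi_{k-1,j} rho(k-j)]
            / [1 - sum_{j=1..k-1} phi_{k-1,j} rho(j)],
  phi_{k,j} = phi_{k-1,j} - phi_{kk} phi_{k-1,k-j},  j = 1..k-1.
Step k = 1:
  phi_11 = rho(1) = -0.8658.
Step k = 2:
  phi_22 = [rho(2) - phi_11 rho(1)] / [1 - phi_11 rho(1)] = [0.8022 - (-0.8658)(-0.8658)] / [1 - (-0.8658)(-0.8658)]
         = 0.05259036 / 0.25039036 = 0.21.
Therefore phi_{22} = 0.2100.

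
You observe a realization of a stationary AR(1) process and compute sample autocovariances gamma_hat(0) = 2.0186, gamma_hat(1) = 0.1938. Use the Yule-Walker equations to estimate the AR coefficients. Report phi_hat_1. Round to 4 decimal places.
\hat\phi_{1} = 0.0960

The Yule-Walker equations for an AR(p) process read, in matrix form,
  Gamma_p phi = r_p,   with   (Gamma_p)_{ij} = gamma(|i - j|),
                       (r_p)_i = gamma(i),   i,j = 1..p.
Substitute the sample gammas (Toeplitz matrix and right-hand side of size 1):
  Gamma_p = [[2.0186]]
  r_p     = [0.1938]
With p = 1 this is the single equation gamma(0) phi_1 = gamma(1):
  phi_hat_1 = gamma(1) / gamma(0) = 0.1938 / 2.0186 = 0.0960.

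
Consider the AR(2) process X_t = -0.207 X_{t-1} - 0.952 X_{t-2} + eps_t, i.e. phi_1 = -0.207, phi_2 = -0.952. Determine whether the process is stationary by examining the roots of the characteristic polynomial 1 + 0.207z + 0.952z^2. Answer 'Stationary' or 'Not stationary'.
\text{Stationary}

The AR(p) characteristic polynomial is P(z) = 1 + 0.207z + 0.952z^2.
Stationarity requires all roots to lie outside the unit circle, i.e. |z| > 1 for every root.
Set 1 + (0.207) z + (0.952) z^2 = 0, i.e. a z^2 + b z + c = 0 with a = 0.952, b = 0.207, c = 1.
Discriminant D = b^2 - 4ac = (0.207)^2 - 4*(0.952)*1 = 0.042849 - (3.808) = -3.765151.
D < 0, so the roots are the complex-conjugate pair z = (-b +/- i sqrt(-D)) / (2a) = -0.1087 +/- 1.0191i.
For a conjugate pair |z|^2 = z * conj(z) = (product of roots) = c/a = 1/(0.952) = 1.05042, so |z| = sqrt(1.05042) = 1.0249 for both roots.
Moduli of all roots: 1.0249, 1.0249.
All moduli strictly greater than 1? Yes.
Verdict: Stationary.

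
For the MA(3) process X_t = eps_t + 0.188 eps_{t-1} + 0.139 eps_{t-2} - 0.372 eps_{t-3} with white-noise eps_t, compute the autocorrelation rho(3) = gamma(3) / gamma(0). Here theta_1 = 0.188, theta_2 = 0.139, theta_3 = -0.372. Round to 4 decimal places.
\rho(3) = -0.3118

For an MA(q) process with theta_0 = 1, the autocovariance is
  gamma(k) = sigma^2 * sum_{i=0..q-k} theta_i * theta_{i+k},
and rho(k) = gamma(k) / gamma(0). Sigma^2 cancels.
  numerator   = (1)*(-0.372) = -0.372.
  denominator = (1)^2 + (0.188)^2 + (0.139)^2 + (-0.372)^2 = 1.193049.
  rho(3) = -0.372 / 1.193049 = -0.3118.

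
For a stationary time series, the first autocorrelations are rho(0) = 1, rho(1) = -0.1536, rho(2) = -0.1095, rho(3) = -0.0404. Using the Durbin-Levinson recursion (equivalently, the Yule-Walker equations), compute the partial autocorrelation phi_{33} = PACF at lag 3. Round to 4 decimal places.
\phi_{33} = -0.0840

The PACF at lag k is phi_{kk}, the last component of the solution
to the Yule-Walker system G_k phi = r_k where
  (G_k)_{ij} = rho(|i - j|), (r_k)_i = rho(i), i,j = 1..k.
Equivalently, Durbin-Levinson gives phi_{kk} iteratively:
  phi_{11} = rho(1)
  phi_{kk} = [rho(k) - sum_{j=1..k-1} phi_{k-1,j} rho(k-j)]
            / [1 - sum_{j=1..k-1} phi_{k-1,j} rho(j)],
  phi_{k,j} = phi_{k-1,j} - phi_{kk} phi_{k-1,k-j},  j = 1..k-1.
Step k = 1:
  phi_11 = rho(1) = -0.1536.
Step k = 2:
  phi_22 = [rho(2) - phi_11 rho(1)] / [1 - phi_11 rho(1)] = [-0.1095 - (-0.1536)(-0.1536)] / [1 - (-0.1536)(-0.1536)]
         = -0.13309296 / 0.97640704 = -0.136309.
  Update: phi_21 = phi_11 - phi_22 phi_11 = -0.1536 - (-0.136309)(-0.1536) = -0.174537.
Step k = 3:
  phi_33 = [rho(3) - phi_21 rho(2) - phi_22 rho(1)] / [1 - phi_21 rho(1) - phi_22 rho(2)]
    numerator   = -0.0404 - (-0.174537)(-0.1095) - (-0.136309)(-0.1536) = -0.08044885
    denominator = 1 - (-0.174537)(-0.1536) - (-0.136309)(-0.1095) = 0.95826529
  phi_33 = -0.08044885 / 0.95826529 = -0.084.
Therefore phi_{33} = -0.0840.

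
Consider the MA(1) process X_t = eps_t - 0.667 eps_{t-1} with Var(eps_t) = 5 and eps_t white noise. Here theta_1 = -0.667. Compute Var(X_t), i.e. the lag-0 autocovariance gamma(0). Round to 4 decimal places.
\gamma(0) = 7.2244

For an MA(q) process X_t = eps_t + sum_i theta_i eps_{t-i} with
Var(eps_t) = sigma^2, the variance is
  gamma(0) = sigma^2 * (1 + sum_i theta_i^2).
  sum_i theta_i^2 = (-0.667)^2 = 0.444889.
  gamma(0) = 5 * (1 + 0.444889) = 5 * 1.444889 = 7.224445, which rounds to 7.2244.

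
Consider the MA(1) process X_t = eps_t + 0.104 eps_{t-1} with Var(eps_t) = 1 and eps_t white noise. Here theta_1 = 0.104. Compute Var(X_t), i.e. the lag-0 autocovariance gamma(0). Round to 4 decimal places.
\gamma(0) = 1.0108

For an MA(q) process X_t = eps_t + sum_i theta_i eps_{t-i} with
Var(eps_t) = sigma^2, the variance is
  gamma(0) = sigma^2 * (1 + sum_i theta_i^2).
  sum_i theta_i^2 = (0.104)^2 = 0.010816.
  gamma(0) = 1 * (1 + 0.010816) = 1 * 1.010816 = 1.010816, which rounds to 1.0108.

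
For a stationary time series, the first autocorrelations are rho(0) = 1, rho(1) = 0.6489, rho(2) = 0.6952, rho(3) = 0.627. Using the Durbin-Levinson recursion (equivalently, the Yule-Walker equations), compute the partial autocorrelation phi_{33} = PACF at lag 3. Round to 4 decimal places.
\phi_{33} = 0.1831

The PACF at lag k is phi_{kk}, the last component of the solution
to the Yule-Walker system G_k phi = r_k where
  (G_k)_{ij} = rho(|i - j|), (r_k)_i = rho(i), i,j = 1..k.
Equivalently, Durbin-Levinson gives phi_{kk} iteratively:
  phi_{11} = rho(1)
  phi_{kk} = [rho(k) - sum_{j=1..k-1} phi_{k-1,j} rho(k-j)]
            / [1 - sum_{j=1..k-1} phi_{k-1,j} rho(j)],
  phi_{k,j} = phi_{k-1,j} - phi_{kk} phi_{k-1,k-j},  j = 1..k-1.
Step k = 1:
  phi_11 = rho(1) = 0.6489.
Step k = 2:
  phi_22 = [rho(2) - phi_11 rho(1)] / [1 - phi_11 rho(1)] = [0.6952 - (0.6489)(0.6489)] / [1 - (0.6489)(0.6489)]
         = 0.27412879 / 0.57892879 = 0.47351.
  Update: phi_21 = phi_11 - phi_22 phi_11 = 0.6489 - (0.47351)(0.6489) = 0.341639.
Step k = 3:
  phi_33 = [rho(3) - phi_21 rho(2) - phi_22 rho(1)] / [1 - phi_21 rho(1) - phi_22 rho(2)]
    numerator   = 0.627 - (0.341639)(0.6952) - (0.47351)(0.6489) = 0.0822316
    denominator = 1 - (0.341639)(0.6489) - (0.47351)(0.6952) = 0.44912596
  phi_33 = 0.0822316 / 0.44912596 = 0.1831.
Therefore phi_{33} = 0.1831.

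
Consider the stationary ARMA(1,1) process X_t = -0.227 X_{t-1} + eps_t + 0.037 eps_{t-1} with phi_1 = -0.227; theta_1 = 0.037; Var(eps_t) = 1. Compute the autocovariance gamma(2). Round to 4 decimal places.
\gamma(2) = 0.0451

Multiply the model equation by X_{t-k} and take expectations. With theta_0 = psi_0 = 1 and psi_j the MA(infinity) weights, this gives
  gamma(k) - sum_i phi_i gamma(k-i) = c_k,
  c_k = sigma^2 * sum_{j=k..q} theta_j psi_{j-k}   (c_k = 0 for k > q),
using gamma(-m) = gamma(m).
psi-weights needed (psi_j = theta_j + sum_i phi_i psi_{j-i}):
  psi_1 = theta_1 + phi_1 = 0.037 + (-0.227) = -0.19
Right-hand sides:
  c_0 = sigma^2 (1 + theta_1 psi_1) = 1 * (1 + (0.037)(-0.19)) = 1 * 0.99297 = 0.99297
  c_1 = sigma^2 theta_1 = 1 * (0.037) = 0.037
  c_2 = 0
Equations for k = 0 and k = 1 (AR order 1):
  gamma(0) = phi_1 gamma(1) + c_0
  gamma(1) = phi_1 gamma(0) + c_1
Substituting the second into the first: gamma(0) (1 - phi_1^2) = c_0 + phi_1 c_1, so
  gamma(0) = (c_0 + phi_1 c_1) / (1 - phi_1^2) = (0.99297 + (-0.227)(0.037)) / (1 - (-0.227)^2) = 0.984571 / 0.948471 = 1.038061.
  gamma(1) = phi_1 gamma(0) + c_1 = (-0.227)(1.038061) + (0.037) = -0.19864.
For k = 2 (> q): gamma(2) = phi_1 gamma(1) = (-0.227)(-0.19864) = 0.045091.
Therefore gamma(2) = 0.0451 (to 4 decimal places).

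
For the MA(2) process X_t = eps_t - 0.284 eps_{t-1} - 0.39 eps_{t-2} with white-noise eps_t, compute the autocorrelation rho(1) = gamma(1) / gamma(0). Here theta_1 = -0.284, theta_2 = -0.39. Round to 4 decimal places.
\rho(1) = -0.1405

For an MA(q) process with theta_0 = 1, the autocovariance is
  gamma(k) = sigma^2 * sum_{i=0..q-k} theta_i * theta_{i+k},
and rho(k) = gamma(k) / gamma(0). Sigma^2 cancels.
  numerator   = (1)*(-0.284) + (-0.284)*(-0.39) = -0.17324.
  denominator = (1)^2 + (-0.284)^2 + (-0.39)^2 = 1.232756.
  rho(1) = -0.17324 / 1.232756 = -0.1405.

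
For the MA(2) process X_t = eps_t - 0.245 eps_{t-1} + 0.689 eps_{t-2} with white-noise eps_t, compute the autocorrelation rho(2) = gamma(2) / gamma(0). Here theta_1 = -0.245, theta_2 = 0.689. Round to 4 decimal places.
\rho(2) = 0.4489

For an MA(q) process with theta_0 = 1, the autocovariance is
  gamma(k) = sigma^2 * sum_{i=0..q-k} theta_i * theta_{i+k},
and rho(k) = gamma(k) / gamma(0). Sigma^2 cancels.
  numerator   = (1)*(0.689) = 0.689.
  denominator = (1)^2 + (-0.245)^2 + (0.689)^2 = 1.534746.
  rho(2) = 0.689 / 1.534746 = 0.4489.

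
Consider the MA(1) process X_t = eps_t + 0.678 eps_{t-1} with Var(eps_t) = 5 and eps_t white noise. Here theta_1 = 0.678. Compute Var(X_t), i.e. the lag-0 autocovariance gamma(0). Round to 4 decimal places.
\gamma(0) = 7.2984

For an MA(q) process X_t = eps_t + sum_i theta_i eps_{t-i} with
Var(eps_t) = sigma^2, the variance is
  gamma(0) = sigma^2 * (1 + sum_i theta_i^2).
  sum_i theta_i^2 = (0.678)^2 = 0.459684.
  gamma(0) = 5 * (1 + 0.459684) = 5 * 1.459684 = 7.29842, which rounds to 7.2984.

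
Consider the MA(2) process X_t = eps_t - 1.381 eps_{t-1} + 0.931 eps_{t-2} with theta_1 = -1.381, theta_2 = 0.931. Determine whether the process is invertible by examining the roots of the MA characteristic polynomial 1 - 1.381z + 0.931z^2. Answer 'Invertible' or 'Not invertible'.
\text{Invertible}

The MA(q) characteristic polynomial is P(z) = 1 - 1.381z + 0.931z^2.
Invertibility requires all roots to lie outside the unit circle, i.e. |z| > 1 for every root.
Set 1 + (-1.381) z + (0.931) z^2 = 0, i.e. a z^2 + b z + c = 0 with a = 0.931, b = -1.381, c = 1.
Discriminant D = b^2 - 4ac = (-1.381)^2 - 4*(0.931)*1 = 1.907161 - (3.724) = -1.816839.
D < 0, so the roots are the complex-conjugate pair z = (-b +/- i sqrt(-D)) / (2a) = 0.7417 +/- 0.7239i.
For a conjugate pair |z|^2 = z * conj(z) = (product of roots) = c/a = 1/(0.931) = 1.074114, so |z| = sqrt(1.074114) = 1.0364 for both roots.
Moduli of all roots: 1.0364, 1.0364.
All moduli strictly greater than 1? Yes.
Verdict: Invertible.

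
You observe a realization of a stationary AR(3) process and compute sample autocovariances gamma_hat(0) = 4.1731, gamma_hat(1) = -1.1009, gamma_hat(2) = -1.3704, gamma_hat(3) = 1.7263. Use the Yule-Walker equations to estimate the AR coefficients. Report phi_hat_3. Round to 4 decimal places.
\hat\phi_{3} = 0.2330

The Yule-Walker equations for an AR(p) process read, in matrix form,
  Gamma_p phi = r_p,   with   (Gamma_p)_{ij} = gamma(|i - j|),
                       (r_p)_i = gamma(i),   i,j = 1..p.
Substitute the sample gammas (Toeplitz matrix and right-hand side of size 3):
  Gamma_p = [[4.1731, -1.1009, -1.3704], [-1.1009, 4.1731, -1.1009], [-1.3704, -1.1009, 4.1731]]
  r_p     = [-1.1009, -1.3704, 1.7263]
Written out (R1..R3):
  (R1) 4.1731 phi_1 - 1.1009 phi_2 - 1.3704 phi_3 = -1.1009
  (R2) -1.1009 phi_1 + 4.1731 phi_2 - 1.1009 phi_3 = -1.3704
  (R3) -1.3704 phi_1 - 1.1009 phi_2 + 4.1731 phi_3 = 1.7263
Gaussian elimination:
  R2 <- R2 - (-1.1009/4.1731) R1 = R2 - (-0.263809) R1:  3.882673 phi_2 - 1.462423 phi_3 = -1.660827
  R3 <- R3 - (-1.3704/4.1731) R1 = R3 - (-0.328389) R1:  -1.462423 phi_2 + 3.723076 phi_3 = 1.364777
  R3 <- R3 - (-1.462423/3.882673) R2 = R3 - (-0.376654) R2:  3.172248 phi_3 = 0.73922
Back-substitution:
  phi_hat_3 = 0.73922 / 3.172248 = 0.233027
  phi_hat_2 = (-1.660827 - (-1.462423)(0.233027)) / 3.882673 = -0.339983
  phi_hat_1 = (-1.1009 - (-1.1009)(-0.339983) - (-1.3704)(0.233027)) / 4.1731 = -0.276976
So phi_hat = [-0.2770, -0.3400, 0.2330].
Therefore phi_hat_3 = 0.2330.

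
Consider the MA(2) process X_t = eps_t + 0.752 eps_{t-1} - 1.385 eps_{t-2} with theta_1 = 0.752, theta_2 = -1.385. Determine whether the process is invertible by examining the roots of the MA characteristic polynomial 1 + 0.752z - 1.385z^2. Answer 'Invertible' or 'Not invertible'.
\text{Not invertible}

The MA(q) characteristic polynomial is P(z) = 1 + 0.752z - 1.385z^2.
Invertibility requires all roots to lie outside the unit circle, i.e. |z| > 1 for every root.
Set 1 + (0.752) z + (-1.385) z^2 = 0, i.e. a z^2 + b z + c = 0 with a = -1.385, b = 0.752, c = 1.
Discriminant D = b^2 - 4ac = (0.752)^2 - 4*(-1.385)*1 = 0.565504 - (-5.54) = 6.105504.
D >= 0, so the roots are real: z = (-b +/- sqrt(D)) / (2a) = (-0.752 +/- 2.470932) / (-2.77).
  z_1 = (-0.752 + 2.470932) / (-2.77) = -0.6206,   |z_1| = 0.6206.
  z_2 = (-0.752 - 2.470932) / (-2.77) = 1.1635,   |z_2| = 1.1635.
Moduli of all roots: 0.6206, 1.1635.
All moduli strictly greater than 1? No.
Verdict: Not invertible.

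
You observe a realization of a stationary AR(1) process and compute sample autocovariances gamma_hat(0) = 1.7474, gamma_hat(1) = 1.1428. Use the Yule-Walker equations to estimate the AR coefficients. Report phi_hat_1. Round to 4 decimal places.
\hat\phi_{1} = 0.6540

The Yule-Walker equations for an AR(p) process read, in matrix form,
  Gamma_p phi = r_p,   with   (Gamma_p)_{ij} = gamma(|i - j|),
                       (r_p)_i = gamma(i),   i,j = 1..p.
Substitute the sample gammas (Toeplitz matrix and right-hand side of size 1):
  Gamma_p = [[1.7474]]
  r_p     = [1.1428]
With p = 1 this is the single equation gamma(0) phi_1 = gamma(1):
  phi_hat_1 = gamma(1) / gamma(0) = 1.1428 / 1.7474 = 0.6540.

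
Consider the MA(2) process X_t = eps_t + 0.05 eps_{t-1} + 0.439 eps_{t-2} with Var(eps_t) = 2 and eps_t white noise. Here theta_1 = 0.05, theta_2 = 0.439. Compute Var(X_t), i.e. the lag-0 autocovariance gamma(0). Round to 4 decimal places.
\gamma(0) = 2.3904

For an MA(q) process X_t = eps_t + sum_i theta_i eps_{t-i} with
Var(eps_t) = sigma^2, the variance is
  gamma(0) = sigma^2 * (1 + sum_i theta_i^2).
  sum_i theta_i^2 = (0.05)^2 + (0.439)^2 = 0.0025 + 0.192721 = 0.195221.
  gamma(0) = 2 * (1 + 0.195221) = 2 * 1.195221 = 2.390442, which rounds to 2.3904.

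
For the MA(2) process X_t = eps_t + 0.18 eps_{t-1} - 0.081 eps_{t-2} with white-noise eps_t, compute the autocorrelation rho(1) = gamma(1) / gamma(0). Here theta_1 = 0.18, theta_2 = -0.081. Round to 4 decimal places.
\rho(1) = 0.1592

For an MA(q) process with theta_0 = 1, the autocovariance is
  gamma(k) = sigma^2 * sum_{i=0..q-k} theta_i * theta_{i+k},
and rho(k) = gamma(k) / gamma(0). Sigma^2 cancels.
  numerator   = (1)*(0.18) + (0.18)*(-0.081) = 0.16542.
  denominator = (1)^2 + (0.18)^2 + (-0.081)^2 = 1.038961.
  rho(1) = 0.16542 / 1.038961 = 0.1592.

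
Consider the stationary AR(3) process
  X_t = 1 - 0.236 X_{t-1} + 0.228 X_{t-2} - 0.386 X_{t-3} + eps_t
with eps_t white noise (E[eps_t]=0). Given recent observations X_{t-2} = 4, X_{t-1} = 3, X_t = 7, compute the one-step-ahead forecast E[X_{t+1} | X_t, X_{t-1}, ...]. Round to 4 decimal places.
E[X_{t+1} \mid \mathcal F_t] = -1.5120

For an AR(p) model X_t = c + sum_i phi_i X_{t-i} + eps_t, the
one-step-ahead conditional mean is
  E[X_{t+1} | X_t, ...] = c + sum_i phi_i X_{t+1-i}.
Substitute known values:
  E[X_{t+1} | ...] = 1 + (-0.236) * (7) + (0.228) * (3) + (-0.386) * (4)
                   = -1.5120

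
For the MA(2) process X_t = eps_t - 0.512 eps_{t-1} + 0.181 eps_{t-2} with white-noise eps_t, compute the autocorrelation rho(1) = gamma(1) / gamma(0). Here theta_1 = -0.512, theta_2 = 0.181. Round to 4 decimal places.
\rho(1) = -0.4670

For an MA(q) process with theta_0 = 1, the autocovariance is
  gamma(k) = sigma^2 * sum_{i=0..q-k} theta_i * theta_{i+k},
and rho(k) = gamma(k) / gamma(0). Sigma^2 cancels.
  numerator   = (1)*(-0.512) + (-0.512)*(0.181) = -0.604672.
  denominator = (1)^2 + (-0.512)^2 + (0.181)^2 = 1.294905.
  rho(1) = -0.604672 / 1.294905 = -0.4670.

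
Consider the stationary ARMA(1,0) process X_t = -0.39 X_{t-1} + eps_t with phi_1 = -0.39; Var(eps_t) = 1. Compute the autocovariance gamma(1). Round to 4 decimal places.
\gamma(1) = -0.4600

Multiply the model equation by X_{t-k} and take expectations. With theta_0 = psi_0 = 1 and psi_j the MA(infinity) weights, this gives
  gamma(k) - sum_i phi_i gamma(k-i) = c_k,
  c_k = sigma^2 * sum_{j=k..q} theta_j psi_{j-k}   (c_k = 0 for k > q),
using gamma(-m) = gamma(m).
Pure AR (q = 0): c_0 = sigma^2 = 1, c_k = 0 for k >= 1.
Equations for k = 0 and k = 1 (AR order 1):
  gamma(0) = phi_1 gamma(1) + c_0
  gamma(1) = phi_1 gamma(0) + c_1
Substituting the second into the first: gamma(0) (1 - phi_1^2) = c_0 + phi_1 c_1, so
  gamma(0) = c_0 / (1 - phi_1^2) = 1 / (1 - (-0.39)^2) = 1 / 0.8479 = 1.179384.
  gamma(1) = phi_1 gamma(0) = (-0.39)(1.179384) = -0.45996.
Therefore gamma(1) = -0.4600 (to 4 decimal places).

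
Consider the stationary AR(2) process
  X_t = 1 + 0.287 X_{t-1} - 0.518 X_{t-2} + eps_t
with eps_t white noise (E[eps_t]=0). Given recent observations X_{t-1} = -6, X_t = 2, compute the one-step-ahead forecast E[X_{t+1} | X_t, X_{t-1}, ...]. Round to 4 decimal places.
E[X_{t+1} \mid \mathcal F_t] = 4.6820

For an AR(p) model X_t = c + sum_i phi_i X_{t-i} + eps_t, the
one-step-ahead conditional mean is
  E[X_{t+1} | X_t, ...] = c + sum_i phi_i X_{t+1-i}.
Substitute known values:
  E[X_{t+1} | ...] = 1 + (0.287) * (2) + (-0.518) * (-6)
                   = 4.6820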